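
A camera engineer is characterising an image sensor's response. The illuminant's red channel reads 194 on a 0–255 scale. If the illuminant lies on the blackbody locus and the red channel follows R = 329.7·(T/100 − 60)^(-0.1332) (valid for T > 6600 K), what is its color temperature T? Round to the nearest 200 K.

11400 K

(t − 60)^(-0.1332) = 194/329.7 = 0.58841.
t − 60 = 0.58841^(1/-0.1332) = 0.58841^(-7.508) = 53.593, so t = 113.593.
T = 100·t = 11359 K → 11400 K to the nearest 200 K.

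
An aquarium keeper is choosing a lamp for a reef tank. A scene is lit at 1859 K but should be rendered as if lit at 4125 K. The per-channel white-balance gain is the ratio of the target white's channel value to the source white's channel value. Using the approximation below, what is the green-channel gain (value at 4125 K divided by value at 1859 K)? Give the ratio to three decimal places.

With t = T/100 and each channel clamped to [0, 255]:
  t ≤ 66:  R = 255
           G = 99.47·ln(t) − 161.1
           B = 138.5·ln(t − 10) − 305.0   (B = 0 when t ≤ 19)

At 1859 K (t = 18.59):
  G = 99.47·ln 18.59 − 161.1 = 99.47·2.9226 − 161.1 = 129.613.
At 4125 K (t = 41.25):
  G = 99.47·ln 41.25 − 161.1 = 99.47·3.7197 − 161.1 = 208.894.
Gain = 208.894 / 129.613 = 1.6117 → 1.612.

1.612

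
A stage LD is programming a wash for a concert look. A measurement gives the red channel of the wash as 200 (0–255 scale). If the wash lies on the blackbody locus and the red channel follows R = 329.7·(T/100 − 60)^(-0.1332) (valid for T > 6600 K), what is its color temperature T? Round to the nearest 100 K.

10300 K

(t − 60)^(-0.1332) = 200/329.7 = 0.60661.
t − 60 = 0.60661^(1/-0.1332) = 0.60661^(-7.508) = 42.638, so t = 102.638.
T = 100·t = 10264 K → 10300 K to the nearest 100 K.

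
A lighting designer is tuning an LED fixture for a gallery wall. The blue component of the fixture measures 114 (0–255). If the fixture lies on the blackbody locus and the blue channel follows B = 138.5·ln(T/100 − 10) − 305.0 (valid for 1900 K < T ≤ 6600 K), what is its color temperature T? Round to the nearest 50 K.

3050 K

ln(t − 10) = (114 + 305.0) / 138.5 = 3.0253.
t − 10 = e^3.0253 = 20.600, so t = 30.600.
T = 100·t = 3060 K → 3050 K to the nearest 50 K.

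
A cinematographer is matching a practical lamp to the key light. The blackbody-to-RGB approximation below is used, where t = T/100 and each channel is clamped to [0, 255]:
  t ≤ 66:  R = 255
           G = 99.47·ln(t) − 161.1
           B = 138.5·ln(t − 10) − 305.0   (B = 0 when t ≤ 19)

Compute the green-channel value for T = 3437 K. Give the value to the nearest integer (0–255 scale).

t = 3437/100 = 34.37; the t ≤ 66 branch applies.
G = 99.47·ln 34.37 − 161.1 = 99.47·3.5372 − 161.1 = 190.744.
Rounded: 191.

191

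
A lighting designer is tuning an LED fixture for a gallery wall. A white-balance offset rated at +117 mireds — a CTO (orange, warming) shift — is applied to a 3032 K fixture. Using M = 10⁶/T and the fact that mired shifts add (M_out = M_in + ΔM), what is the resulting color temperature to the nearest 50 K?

2250 K

M_in = 10⁶/3032 = 329.82 mireds.
M_out = 329.82 + (+117) = 446.82 mireds.
T_out = 10⁶/446.82 = 2238.1 K → 2250 K.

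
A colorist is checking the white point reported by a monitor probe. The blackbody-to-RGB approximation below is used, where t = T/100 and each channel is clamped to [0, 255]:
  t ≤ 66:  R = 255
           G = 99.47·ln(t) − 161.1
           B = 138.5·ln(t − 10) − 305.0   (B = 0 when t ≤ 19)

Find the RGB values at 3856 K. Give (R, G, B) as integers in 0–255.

t = 3856/100 = 38.56; the t ≤ 66 branch applies.
R = 255 by definition for t ≤ 66.
G = 99.47·ln 38.56 − 161.1 = 99.47·3.6522 − 161.1 = 202.186.
B = 138.5·ln(38.56 − 10) − 305.0 = 138.5·ln 28.56 − 305.0 = 138.5·3.3520 − 305.0 = 159.253.
Rounded: (255, 202, 159).

(255, 202, 159)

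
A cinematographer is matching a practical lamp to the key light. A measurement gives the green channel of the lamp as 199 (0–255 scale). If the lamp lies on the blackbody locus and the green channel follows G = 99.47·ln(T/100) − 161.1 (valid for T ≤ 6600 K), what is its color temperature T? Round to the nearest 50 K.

3750 K

ln t = (199 + 161.1) / 99.47 = 3.6202.
t = e^3.6202 = 37.345.
T = 100·t = 3734 K → 3750 K to the nearest 50 K.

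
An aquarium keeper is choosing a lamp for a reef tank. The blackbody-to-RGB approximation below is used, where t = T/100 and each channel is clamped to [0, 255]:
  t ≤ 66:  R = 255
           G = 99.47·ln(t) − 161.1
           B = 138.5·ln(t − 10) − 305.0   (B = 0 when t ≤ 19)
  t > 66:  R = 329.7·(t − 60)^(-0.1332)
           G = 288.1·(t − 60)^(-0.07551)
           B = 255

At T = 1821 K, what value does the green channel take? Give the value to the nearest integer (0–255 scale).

t = 1821/100 = 18.21; the t ≤ 66 branch applies.
G = 99.47·ln 18.21 − 161.1 = 99.47·2.9020 − 161.1 = 127.559.
Rounded: 128.

128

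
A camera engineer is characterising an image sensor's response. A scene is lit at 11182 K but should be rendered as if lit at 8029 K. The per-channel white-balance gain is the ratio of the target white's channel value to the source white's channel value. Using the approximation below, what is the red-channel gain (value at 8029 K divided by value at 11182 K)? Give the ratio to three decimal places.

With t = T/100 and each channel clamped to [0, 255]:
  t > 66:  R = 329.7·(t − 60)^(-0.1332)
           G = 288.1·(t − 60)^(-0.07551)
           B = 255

At 11182 K (t = 111.82):
  R = 329.7·(111.82 − 60)^(-0.1332) = 329.7·51.82^(-0.1332) = 329.7·0.59106 = 194.871.
At 8029 K (t = 80.29):
  R = 329.7·(80.29 − 60)^(-0.1332) = 329.7·20.29^(-0.1332) = 329.7·0.66968 = 220.795.
Gain = 220.795 / 194.871 = 1.1330 → 1.133.

1.133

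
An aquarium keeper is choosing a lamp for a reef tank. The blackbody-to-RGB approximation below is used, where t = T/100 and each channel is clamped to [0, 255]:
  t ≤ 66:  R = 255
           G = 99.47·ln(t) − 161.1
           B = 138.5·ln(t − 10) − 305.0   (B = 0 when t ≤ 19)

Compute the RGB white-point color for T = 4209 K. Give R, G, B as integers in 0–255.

R=255, G=211, B=175

t = 4209/100 = 42.09; the t ≤ 66 branch applies.
R = 255 by definition for t ≤ 66.
G = 99.47·ln 42.09 − 161.1 = 99.47·3.7398 − 161.1 = 210.899.
B = 138.5·ln(42.09 − 10) − 305.0 = 138.5·ln 32.09 − 305.0 = 138.5·3.4685 − 305.0 = 175.393.
Rounded: (255, 211, 175).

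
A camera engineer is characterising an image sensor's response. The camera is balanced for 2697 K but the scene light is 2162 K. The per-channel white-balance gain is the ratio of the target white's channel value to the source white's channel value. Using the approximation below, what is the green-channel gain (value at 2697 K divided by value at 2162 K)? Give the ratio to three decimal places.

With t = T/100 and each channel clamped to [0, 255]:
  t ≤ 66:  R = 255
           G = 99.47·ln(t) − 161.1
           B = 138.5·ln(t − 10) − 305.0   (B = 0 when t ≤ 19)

1.152

At 2162 K (t = 21.62):
  G = 99.47·ln 21.62 − 161.1 = 99.47·3.0736 − 161.1 = 144.633.
At 2697 K (t = 26.97):
  G = 99.47·ln 26.97 − 161.1 = 99.47·3.2947 − 161.1 = 166.626.
Gain = 166.626 / 144.633 = 1.1521 → 1.152.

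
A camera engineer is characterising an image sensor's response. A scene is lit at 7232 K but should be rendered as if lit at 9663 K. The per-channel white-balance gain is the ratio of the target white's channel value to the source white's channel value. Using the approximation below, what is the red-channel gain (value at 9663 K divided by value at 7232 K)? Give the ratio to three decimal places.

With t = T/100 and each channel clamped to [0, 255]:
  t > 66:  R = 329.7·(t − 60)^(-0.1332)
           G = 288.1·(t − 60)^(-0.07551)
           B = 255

0.865

At 7232 K (t = 72.32):
  R = 329.7·(72.32 − 60)^(-0.1332) = 329.7·12.32^(-0.1332) = 329.7·0.71570 = 235.966.
At 9663 K (t = 96.63):
  R = 329.7·(96.63 − 60)^(-0.1332) = 329.7·36.63^(-0.1332) = 329.7·0.61901 = 204.087.
Gain = 204.087 / 235.966 = 0.8649 → 0.865.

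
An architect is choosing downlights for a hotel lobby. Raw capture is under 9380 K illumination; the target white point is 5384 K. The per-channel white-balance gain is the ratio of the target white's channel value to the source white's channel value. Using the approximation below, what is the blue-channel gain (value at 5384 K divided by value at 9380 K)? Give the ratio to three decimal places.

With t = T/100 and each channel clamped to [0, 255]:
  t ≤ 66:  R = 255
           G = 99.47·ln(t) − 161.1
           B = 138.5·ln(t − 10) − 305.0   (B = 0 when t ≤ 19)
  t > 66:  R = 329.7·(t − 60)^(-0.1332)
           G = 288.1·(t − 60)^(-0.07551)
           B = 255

At 9380 K (t = 93.8):
  B = 255 by definition for t > 66.
At 5384 K (t = 53.84):
  B = 138.5·ln(53.84 − 10) − 305.0 = 138.5·ln 43.84 − 305.0 = 138.5·3.7805 − 305.0 = 218.606.
Gain = 218.606 / 255.000 = 0.8573 → 0.857.

0.857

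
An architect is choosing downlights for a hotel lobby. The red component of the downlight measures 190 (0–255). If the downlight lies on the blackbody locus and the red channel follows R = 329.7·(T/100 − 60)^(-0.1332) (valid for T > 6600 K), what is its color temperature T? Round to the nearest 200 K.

12200 K

(t − 60)^(-0.1332) = 190/329.7 = 0.57628.
t − 60 = 0.57628^(1/-0.1332) = 0.57628^(-7.508) = 62.667, so t = 122.667.
T = 100·t = 12267 K → 12200 K to the nearest 200 K.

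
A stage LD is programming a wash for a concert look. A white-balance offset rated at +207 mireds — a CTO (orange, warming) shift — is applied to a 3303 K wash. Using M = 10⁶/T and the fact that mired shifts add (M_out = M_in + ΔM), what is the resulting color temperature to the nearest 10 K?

M_in = 10⁶/3303 = 302.76 mireds.
M_out = 302.76 + (+207) = 509.76 mireds.
T_out = 10⁶/509.76 = 1961.7 K → 1960 K.

1960 K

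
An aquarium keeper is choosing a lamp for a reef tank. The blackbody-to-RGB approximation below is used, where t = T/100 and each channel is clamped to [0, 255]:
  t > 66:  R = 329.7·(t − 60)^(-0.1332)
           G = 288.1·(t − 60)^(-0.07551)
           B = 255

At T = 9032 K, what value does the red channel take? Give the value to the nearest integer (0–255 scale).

t = 9032/100 = 90.32; the t > 66 branch applies.
R = 329.7·(90.32 − 60)^(-0.1332) = 329.7·30.32^(-0.1332) = 329.7·0.63480 = 209.292.
Rounded: 209.

209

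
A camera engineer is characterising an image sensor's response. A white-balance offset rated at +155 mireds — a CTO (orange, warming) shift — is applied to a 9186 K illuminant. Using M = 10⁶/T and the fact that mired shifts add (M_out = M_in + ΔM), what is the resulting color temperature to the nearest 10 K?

3790 K

M_in = 10⁶/9186 = 108.86 mireds.
M_out = 108.86 + (+155) = 263.86 mireds.
T_out = 10⁶/263.86 = 3789.9 K → 3790 K.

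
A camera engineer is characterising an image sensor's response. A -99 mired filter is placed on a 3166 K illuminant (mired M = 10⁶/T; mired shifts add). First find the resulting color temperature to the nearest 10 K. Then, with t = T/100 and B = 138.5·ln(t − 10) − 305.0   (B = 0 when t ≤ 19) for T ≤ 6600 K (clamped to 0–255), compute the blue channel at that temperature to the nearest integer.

192

M_in = 10⁶/3166 = 315.86; M_out = 315.86 + (-99) = 216.86.
T_out = 10⁶/216.86 = 4611.4 K → 4610 K; t = 46.1.
B = 138.5·ln(46.1 − 10) − 305.0 = 138.5·ln 36.1 − 305.0 = 138.5·3.5863 − 305.0 = 191.702.
Rounded: 192.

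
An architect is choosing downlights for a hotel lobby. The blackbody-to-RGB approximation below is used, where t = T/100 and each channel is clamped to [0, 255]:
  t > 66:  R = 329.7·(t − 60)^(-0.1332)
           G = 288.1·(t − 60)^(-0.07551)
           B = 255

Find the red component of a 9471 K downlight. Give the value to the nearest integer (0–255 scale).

206

t = 9471/100 = 94.71; the t > 66 branch applies.
R = 329.7·(94.71 − 60)^(-0.1332) = 329.7·34.71^(-0.1332) = 329.7·0.62346 = 205.556.
Rounded: 206.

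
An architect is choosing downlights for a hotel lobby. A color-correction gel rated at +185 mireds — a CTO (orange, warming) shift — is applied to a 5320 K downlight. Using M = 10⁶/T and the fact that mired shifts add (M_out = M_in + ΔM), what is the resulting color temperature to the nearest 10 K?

M_in = 10⁶/5320 = 187.97 mireds.
M_out = 187.97 + (+185) = 372.97 mireds.
T_out = 10⁶/372.97 = 2681.2 K → 2680 K.

2680 K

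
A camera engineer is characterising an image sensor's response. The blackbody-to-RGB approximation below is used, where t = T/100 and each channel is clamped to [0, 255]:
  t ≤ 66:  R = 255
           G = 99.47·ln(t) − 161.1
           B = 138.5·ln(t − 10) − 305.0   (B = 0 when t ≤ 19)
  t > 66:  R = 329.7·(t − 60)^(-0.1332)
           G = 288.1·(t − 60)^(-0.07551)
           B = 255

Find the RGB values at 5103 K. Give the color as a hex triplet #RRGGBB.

#FFE6D1

t = 5103/100 = 51.03; the t ≤ 66 branch applies.
R = 255 by definition for t ≤ 66.
G = 99.47·ln 51.03 − 161.1 = 99.47·3.9324 − 161.1 = 230.057.
B = 138.5·ln(51.03 − 10) − 305.0 = 138.5·ln 41.03 − 305.0 = 138.5·3.7143 − 305.0 = 209.431.
Rounded: (255, 230, 209).
In hex: #FFE6D1.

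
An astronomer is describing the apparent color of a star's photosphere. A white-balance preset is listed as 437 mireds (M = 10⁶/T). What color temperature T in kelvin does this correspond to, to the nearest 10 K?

2290 K

T = 10⁶ / 437 = 2288.33 K → 2290 K.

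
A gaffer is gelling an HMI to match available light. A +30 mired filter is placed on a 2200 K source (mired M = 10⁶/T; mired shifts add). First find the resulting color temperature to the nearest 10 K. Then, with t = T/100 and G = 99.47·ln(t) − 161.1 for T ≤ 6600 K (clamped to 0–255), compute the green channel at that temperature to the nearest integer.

M_in = 10⁶/2200 = 454.55; M_out = 454.55 + (+30) = 484.55.
T_out = 10⁶/484.55 = 2063.8 K → 2060 K; t = 20.6.
G = 99.47·ln 20.6 − 161.1 = 99.47·3.0253 − 161.1 = 139.826.
Rounded: 140.

140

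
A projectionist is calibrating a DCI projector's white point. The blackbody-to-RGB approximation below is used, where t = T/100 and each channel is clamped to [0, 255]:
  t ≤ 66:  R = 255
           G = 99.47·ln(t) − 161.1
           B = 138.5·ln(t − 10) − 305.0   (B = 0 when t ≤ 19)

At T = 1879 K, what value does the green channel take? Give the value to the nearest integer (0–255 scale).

131

t = 1879/100 = 18.79; the t ≤ 66 branch applies.
G = 99.47·ln 18.79 − 161.1 = 99.47·2.9333 − 161.1 = 130.678.
Rounded: 131.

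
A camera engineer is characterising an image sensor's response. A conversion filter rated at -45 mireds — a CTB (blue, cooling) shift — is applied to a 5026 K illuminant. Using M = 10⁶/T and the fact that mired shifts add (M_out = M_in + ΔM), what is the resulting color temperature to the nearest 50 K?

6500 K

M_in = 10⁶/5026 = 198.97 mireds.
M_out = 198.97 + (-45) = 153.97 mireds.
T_out = 10⁶/153.97 = 6495.0 K → 6500 K.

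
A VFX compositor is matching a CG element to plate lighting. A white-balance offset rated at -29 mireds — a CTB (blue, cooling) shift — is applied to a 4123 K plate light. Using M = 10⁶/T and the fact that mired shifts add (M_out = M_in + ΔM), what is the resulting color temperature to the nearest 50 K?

4700 K

M_in = 10⁶/4123 = 242.54 mireds.
M_out = 242.54 + (-29) = 213.54 mireds.
T_out = 10⁶/213.54 = 4682.9 K → 4700 K.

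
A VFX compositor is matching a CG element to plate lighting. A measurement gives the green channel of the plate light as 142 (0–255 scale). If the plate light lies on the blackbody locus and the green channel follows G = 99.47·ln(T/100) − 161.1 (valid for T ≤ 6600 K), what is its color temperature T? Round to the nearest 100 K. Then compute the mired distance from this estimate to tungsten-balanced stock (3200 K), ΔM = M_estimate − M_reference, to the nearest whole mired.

ln t = (142 + 161.1) / 99.47 = 3.0471.
t = e^3.0471 = 21.055.
T = 100·t = 2106 K → 2100 K to the nearest 100 K.
M_estimate = 10⁶/2100 = 476.19; M_reference = 10⁶/3200 = 312.50.
ΔM = 476.19 − 312.50 = 163.69 → +164 mireds.

+164 mireds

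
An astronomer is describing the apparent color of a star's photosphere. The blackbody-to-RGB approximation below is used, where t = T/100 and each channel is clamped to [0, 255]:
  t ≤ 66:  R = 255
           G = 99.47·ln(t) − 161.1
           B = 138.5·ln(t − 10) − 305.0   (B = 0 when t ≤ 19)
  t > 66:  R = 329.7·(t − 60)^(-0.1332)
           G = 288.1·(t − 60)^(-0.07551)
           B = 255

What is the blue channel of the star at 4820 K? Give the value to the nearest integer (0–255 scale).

200

t = 4820/100 = 48.2; the t ≤ 66 branch applies.
B = 138.5·ln(48.2 − 10) − 305.0 = 138.5·ln 38.2 − 305.0 = 138.5·3.6428 − 305.0 = 199.533.
Rounded: 200.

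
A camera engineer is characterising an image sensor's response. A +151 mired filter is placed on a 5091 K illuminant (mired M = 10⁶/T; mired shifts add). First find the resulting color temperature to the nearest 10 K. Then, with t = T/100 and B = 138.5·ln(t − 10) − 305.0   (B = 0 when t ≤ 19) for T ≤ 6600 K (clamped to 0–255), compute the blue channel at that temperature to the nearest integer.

101

M_in = 10⁶/5091 = 196.43; M_out = 196.43 + (+151) = 347.43.
T_out = 10⁶/347.43 = 2878.3 K → 2880 K; t = 28.8.
B = 138.5·ln(28.8 − 10) − 305.0 = 138.5·ln 18.8 − 305.0 = 138.5·2.9339 − 305.0 = 101.339.
Rounded: 101.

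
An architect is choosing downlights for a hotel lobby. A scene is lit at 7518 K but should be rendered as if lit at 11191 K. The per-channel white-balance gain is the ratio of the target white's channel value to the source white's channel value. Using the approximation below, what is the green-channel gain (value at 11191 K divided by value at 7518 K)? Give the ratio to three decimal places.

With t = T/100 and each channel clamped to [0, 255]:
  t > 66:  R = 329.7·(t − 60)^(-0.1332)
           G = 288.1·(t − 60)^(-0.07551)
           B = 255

0.911

At 7518 K (t = 75.18):
  G = 288.1·(75.18 − 60)^(-0.07551) = 288.1·15.18^(-0.07551) = 288.1·0.81433 = 234.609.
At 11191 K (t = 111.91):
  G = 288.1·(111.91 − 60)^(-0.07551) = 288.1·51.91^(-0.07551) = 288.1·0.74213 = 213.808.
Gain = 213.808 / 234.609 = 0.9113 → 0.911.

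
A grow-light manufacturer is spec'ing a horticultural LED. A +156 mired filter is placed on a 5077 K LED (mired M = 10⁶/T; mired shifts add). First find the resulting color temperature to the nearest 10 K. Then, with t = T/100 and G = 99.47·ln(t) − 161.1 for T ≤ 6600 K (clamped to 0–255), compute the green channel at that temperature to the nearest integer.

M_in = 10⁶/5077 = 196.97; M_out = 196.97 + (+156) = 352.97.
T_out = 10⁶/352.97 = 2833.1 K → 2830 K; t = 28.3.
G = 99.47·ln 28.3 − 161.1 = 99.47·3.3429 − 161.1 = 171.414.
Rounded: 171.

171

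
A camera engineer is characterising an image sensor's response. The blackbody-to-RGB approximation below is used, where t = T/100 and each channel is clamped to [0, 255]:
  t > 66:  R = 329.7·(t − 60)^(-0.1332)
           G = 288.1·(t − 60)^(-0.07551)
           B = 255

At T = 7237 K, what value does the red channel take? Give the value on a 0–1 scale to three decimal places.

t = 7237/100 = 72.37; the t > 66 branch applies.
R = 329.7·(72.37 − 60)^(-0.1332) = 329.7·12.37^(-0.1332) = 329.7·0.71531 = 235.839.
On a 0–1 scale: 235.839/255 = 0.9249 → 0.925.

0.925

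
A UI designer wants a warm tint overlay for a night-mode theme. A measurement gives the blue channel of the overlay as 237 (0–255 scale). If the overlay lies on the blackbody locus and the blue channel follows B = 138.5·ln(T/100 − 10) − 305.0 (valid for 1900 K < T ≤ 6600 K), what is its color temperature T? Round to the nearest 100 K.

6000 K

ln(t − 10) = (237 + 305.0) / 138.5 = 3.9134.
t − 10 = e^3.9134 = 50.067, so t = 60.067.
T = 100·t = 6007 K → 6000 K to the nearest 100 K.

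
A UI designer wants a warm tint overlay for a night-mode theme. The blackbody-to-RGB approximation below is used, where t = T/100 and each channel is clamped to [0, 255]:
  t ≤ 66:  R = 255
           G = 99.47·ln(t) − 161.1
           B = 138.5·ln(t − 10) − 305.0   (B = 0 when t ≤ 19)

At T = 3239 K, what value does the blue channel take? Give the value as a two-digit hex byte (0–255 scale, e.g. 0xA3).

0x7E

t = 3239/100 = 32.39; the t ≤ 66 branch applies.
B = 138.5·ln(32.39 − 10) − 305.0 = 138.5·ln 22.39 − 305.0 = 138.5·3.1086 − 305.0 = 125.543.
Rounded: 126; in hex, 0x7E.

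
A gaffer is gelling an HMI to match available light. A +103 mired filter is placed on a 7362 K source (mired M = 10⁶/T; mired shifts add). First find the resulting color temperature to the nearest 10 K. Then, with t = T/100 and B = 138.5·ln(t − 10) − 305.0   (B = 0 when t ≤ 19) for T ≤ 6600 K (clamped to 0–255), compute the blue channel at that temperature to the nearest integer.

M_in = 10⁶/7362 = 135.83; M_out = 135.83 + (+103) = 238.83.
T_out = 10⁶/238.83 = 4187.0 K → 4190 K; t = 41.9.
B = 138.5·ln(41.9 − 10) − 305.0 = 138.5·ln 31.9 − 305.0 = 138.5·3.4626 − 305.0 = 174.571.
Rounded: 175.

175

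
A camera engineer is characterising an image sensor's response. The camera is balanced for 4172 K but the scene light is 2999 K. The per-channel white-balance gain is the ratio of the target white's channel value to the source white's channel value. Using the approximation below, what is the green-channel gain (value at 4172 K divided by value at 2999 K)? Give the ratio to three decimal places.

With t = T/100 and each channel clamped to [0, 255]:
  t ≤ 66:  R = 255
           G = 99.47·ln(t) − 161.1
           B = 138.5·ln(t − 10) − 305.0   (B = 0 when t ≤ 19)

At 2999 K (t = 29.99):
  G = 99.47·ln 29.99 − 161.1 = 99.47·3.4009 − 161.1 = 177.184.
At 4172 K (t = 41.72):
  G = 99.47·ln 41.72 − 161.1 = 99.47·3.7310 − 161.1 = 210.021.
Gain = 210.021 / 177.184 = 1.1853 → 1.185.

1.185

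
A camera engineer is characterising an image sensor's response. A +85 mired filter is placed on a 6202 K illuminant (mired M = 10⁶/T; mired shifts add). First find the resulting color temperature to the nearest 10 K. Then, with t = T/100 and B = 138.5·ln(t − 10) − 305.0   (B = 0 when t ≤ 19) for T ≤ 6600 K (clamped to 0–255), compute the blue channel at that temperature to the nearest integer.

169

M_in = 10⁶/6202 = 161.24; M_out = 161.24 + (+85) = 246.24.
T_out = 10⁶/246.24 = 4061.1 K → 4060 K; t = 40.6.
B = 138.5·ln(40.6 − 10) − 305.0 = 138.5·ln 30.6 − 305.0 = 138.5·3.4210 − 305.0 = 168.809.
Rounded: 169.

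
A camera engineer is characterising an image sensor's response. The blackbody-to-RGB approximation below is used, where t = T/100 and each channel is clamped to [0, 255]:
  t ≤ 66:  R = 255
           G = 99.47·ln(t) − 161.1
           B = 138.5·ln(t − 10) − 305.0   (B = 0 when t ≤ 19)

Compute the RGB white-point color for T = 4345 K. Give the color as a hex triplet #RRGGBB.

#FFD6B5

t = 4345/100 = 43.45; the t ≤ 66 branch applies.
R = 255 by definition for t ≤ 66.
G = 99.47·ln 43.45 − 161.1 = 99.47·3.7716 − 161.1 = 214.062.
B = 138.5·ln(43.45 − 10) − 305.0 = 138.5·ln 33.45 − 305.0 = 138.5·3.5101 − 305.0 = 181.142.
Rounded: (255, 214, 181).
In hex: #FFD6B5.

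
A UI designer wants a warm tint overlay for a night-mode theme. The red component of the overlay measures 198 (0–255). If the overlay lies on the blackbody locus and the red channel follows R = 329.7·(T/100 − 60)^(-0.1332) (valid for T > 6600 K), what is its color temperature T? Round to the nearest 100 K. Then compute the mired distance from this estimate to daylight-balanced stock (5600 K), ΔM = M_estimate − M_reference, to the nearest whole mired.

-84 mireds

(t − 60)^(-0.1332) = 198/329.7 = 0.60055.
t − 60 = 0.60055^(1/-0.1332) = 0.60055^(-7.508) = 45.980, so t = 105.980.
T = 100·t = 10598 K → 10600 K to the nearest 100 K.
M_estimate = 10⁶/10600 = 94.34; M_reference = 10⁶/5600 = 178.57.
ΔM = 94.34 − 178.57 = -84.23 → -84 mireds.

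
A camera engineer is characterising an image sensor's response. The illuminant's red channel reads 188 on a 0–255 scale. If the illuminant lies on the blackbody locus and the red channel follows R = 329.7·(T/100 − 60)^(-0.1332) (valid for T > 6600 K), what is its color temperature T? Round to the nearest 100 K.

12800 K

(t − 60)^(-0.1332) = 188/329.7 = 0.57022.
t − 60 = 0.57022^(1/-0.1332) = 0.57022^(-7.508) = 67.848, so t = 127.848.
T = 100·t = 12785 K → 12800 K to the nearest 100 K.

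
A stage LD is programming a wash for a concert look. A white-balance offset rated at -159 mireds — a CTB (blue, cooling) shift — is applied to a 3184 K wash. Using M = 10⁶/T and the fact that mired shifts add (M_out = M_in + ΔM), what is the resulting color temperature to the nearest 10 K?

M_in = 10⁶/3184 = 314.07 mireds.
M_out = 314.07 + (-159) = 155.07 mireds.
T_out = 10⁶/155.07 = 6448.7 K → 6450 K.

6450 K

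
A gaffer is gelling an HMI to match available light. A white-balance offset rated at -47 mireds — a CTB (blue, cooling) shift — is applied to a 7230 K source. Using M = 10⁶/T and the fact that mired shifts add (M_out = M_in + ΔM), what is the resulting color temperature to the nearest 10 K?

10950 K

M_in = 10⁶/7230 = 138.31 mireds.
M_out = 138.31 + (-47) = 91.31 mireds.
T_out = 10⁶/91.31 = 10951.4 K → 10950 K.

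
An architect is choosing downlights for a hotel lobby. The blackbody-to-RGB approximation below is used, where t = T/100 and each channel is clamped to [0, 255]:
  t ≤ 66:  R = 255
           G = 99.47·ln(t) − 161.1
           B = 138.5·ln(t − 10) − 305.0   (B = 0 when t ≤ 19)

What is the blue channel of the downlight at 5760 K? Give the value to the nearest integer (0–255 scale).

t = 5760/100 = 57.6; the t ≤ 66 branch applies.
B = 138.5·ln(57.6 − 10) − 305.0 = 138.5·ln 47.6 − 305.0 = 138.5·3.8628 − 305.0 = 230.002.
Rounded: 230.

230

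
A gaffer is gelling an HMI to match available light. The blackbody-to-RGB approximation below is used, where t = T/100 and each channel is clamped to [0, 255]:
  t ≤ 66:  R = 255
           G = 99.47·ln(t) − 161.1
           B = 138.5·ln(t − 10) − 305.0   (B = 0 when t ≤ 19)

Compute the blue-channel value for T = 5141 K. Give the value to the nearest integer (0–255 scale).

211

t = 5141/100 = 51.41; the t ≤ 66 branch applies.
B = 138.5·ln(51.41 − 10) − 305.0 = 138.5·ln 41.41 − 305.0 = 138.5·3.7235 − 305.0 = 210.708.
Rounded: 211.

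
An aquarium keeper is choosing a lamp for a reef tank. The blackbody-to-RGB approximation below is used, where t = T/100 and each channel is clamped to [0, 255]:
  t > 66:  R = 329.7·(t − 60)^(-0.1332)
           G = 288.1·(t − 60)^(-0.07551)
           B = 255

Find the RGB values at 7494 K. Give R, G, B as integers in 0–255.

t = 7494/100 = 74.94; the t > 66 branch applies.
R = 329.7·(74.94 − 60)^(-0.1332) = 329.7·14.94^(-0.1332) = 329.7·0.69755 = 229.983.
G = 288.1·(74.94 − 60)^(-0.07551) = 288.1·14.94^(-0.07551) = 288.1·0.81531 = 234.892.
B = 255 by definition for t > 66.
Rounded: (230, 235, 255).

R=230, G=235, B=255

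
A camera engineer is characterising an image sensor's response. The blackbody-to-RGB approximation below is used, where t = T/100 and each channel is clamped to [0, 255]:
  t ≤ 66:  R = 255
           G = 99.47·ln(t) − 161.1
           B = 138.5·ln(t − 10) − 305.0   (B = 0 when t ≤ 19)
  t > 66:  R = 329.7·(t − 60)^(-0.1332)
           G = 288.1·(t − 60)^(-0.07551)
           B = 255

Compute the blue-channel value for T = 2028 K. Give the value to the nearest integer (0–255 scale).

t = 2028/100 = 20.28; the t ≤ 66 branch applies.
B = 138.5·ln(20.28 − 10) − 305.0 = 138.5·ln 10.28 − 305.0 = 138.5·2.3302 − 305.0 = 17.733.
Rounded: 18.

18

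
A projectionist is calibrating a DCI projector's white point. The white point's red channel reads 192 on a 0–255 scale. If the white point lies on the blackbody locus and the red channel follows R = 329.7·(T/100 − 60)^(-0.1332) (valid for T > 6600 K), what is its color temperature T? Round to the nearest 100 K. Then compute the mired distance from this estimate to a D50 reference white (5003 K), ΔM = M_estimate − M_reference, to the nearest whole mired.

-115 mireds

(t − 60)^(-0.1332) = 192/329.7 = 0.58235.
t − 60 = 0.58235^(1/-0.1332) = 0.58235^(-7.508) = 57.929, so t = 117.929.
T = 100·t = 11793 K → 11800 K to the nearest 100 K.
M_estimate = 10⁶/11800 = 84.75; M_reference = 10⁶/5003 = 199.88.
ΔM = 84.75 − 199.88 = -115.13 → -115 mireds.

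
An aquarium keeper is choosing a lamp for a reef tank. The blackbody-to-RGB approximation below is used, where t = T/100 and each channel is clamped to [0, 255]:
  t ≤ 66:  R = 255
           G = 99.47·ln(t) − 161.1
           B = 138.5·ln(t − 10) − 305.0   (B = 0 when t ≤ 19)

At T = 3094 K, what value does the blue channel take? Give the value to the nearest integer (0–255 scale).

t = 3094/100 = 30.94; the t ≤ 66 branch applies.
B = 138.5·ln(30.94 − 10) − 305.0 = 138.5·ln 20.94 − 305.0 = 138.5·3.0417 − 305.0 = 116.270.
Rounded: 116.

116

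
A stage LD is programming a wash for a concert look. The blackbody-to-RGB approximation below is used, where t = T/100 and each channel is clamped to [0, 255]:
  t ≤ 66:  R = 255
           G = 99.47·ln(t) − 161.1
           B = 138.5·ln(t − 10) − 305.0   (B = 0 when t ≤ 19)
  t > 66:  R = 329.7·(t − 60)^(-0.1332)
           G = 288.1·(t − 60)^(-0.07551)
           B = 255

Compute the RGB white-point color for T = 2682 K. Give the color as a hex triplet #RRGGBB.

t = 2682/100 = 26.82; the t ≤ 66 branch applies.
R = 255 by definition for t ≤ 66.
G = 99.47·ln 26.82 − 161.1 = 99.47·3.2891 − 161.1 = 166.072.
B = 138.5·ln(26.82 − 10) − 305.0 = 138.5·ln 16.82 − 305.0 = 138.5·2.8226 − 305.0 = 85.926.
Rounded: (255, 166, 86).
In hex: #FFA656.

#FFA656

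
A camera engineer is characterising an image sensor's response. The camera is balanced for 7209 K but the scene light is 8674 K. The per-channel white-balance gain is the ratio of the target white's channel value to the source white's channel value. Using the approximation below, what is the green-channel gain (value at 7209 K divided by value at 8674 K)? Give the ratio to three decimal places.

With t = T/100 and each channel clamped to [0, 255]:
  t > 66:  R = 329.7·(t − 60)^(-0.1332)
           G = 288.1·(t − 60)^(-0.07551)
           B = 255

1.062

At 8674 K (t = 86.74):
  G = 288.1·(86.74 − 60)^(-0.07551) = 288.1·26.74^(-0.07551) = 288.1·0.78025 = 224.791.
At 7209 K (t = 72.09):
  G = 288.1·(72.09 − 60)^(-0.07551) = 288.1·12.09^(-0.07551) = 288.1·0.82845 = 238.676.
Gain = 238.676 / 224.791 = 1.0618 → 1.062.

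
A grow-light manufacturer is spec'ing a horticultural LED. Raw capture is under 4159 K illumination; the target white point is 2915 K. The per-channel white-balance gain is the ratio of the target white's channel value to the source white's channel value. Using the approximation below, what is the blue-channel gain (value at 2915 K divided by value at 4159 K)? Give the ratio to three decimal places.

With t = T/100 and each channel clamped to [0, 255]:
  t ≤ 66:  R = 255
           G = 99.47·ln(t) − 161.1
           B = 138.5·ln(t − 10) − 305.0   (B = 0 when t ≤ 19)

0.600

At 4159 K (t = 41.59):
  B = 138.5·ln(41.59 − 10) − 305.0 = 138.5·ln 31.59 − 305.0 = 138.5·3.4528 − 305.0 = 173.218.
At 2915 K (t = 29.15):
  B = 138.5·ln(29.15 − 10) − 305.0 = 138.5·ln 19.15 − 305.0 = 138.5·2.9523 − 305.0 = 103.894.
Gain = 103.894 / 173.218 = 0.5998 → 0.600.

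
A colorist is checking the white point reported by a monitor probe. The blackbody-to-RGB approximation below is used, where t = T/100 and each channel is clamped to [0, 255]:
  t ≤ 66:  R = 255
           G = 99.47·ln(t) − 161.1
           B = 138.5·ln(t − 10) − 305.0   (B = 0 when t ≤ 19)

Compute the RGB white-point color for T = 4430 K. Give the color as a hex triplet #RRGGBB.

t = 4430/100 = 44.3; the t ≤ 66 branch applies.
R = 255 by definition for t ≤ 66.
G = 99.47·ln 44.3 − 161.1 = 99.47·3.7910 − 161.1 = 215.989.
B = 138.5·ln(44.3 − 10) − 305.0 = 138.5·ln 34.3 − 305.0 = 138.5·3.5351 − 305.0 = 184.618.
Rounded: (255, 216, 185).
In hex: #FFD8B9.

#FFD8B9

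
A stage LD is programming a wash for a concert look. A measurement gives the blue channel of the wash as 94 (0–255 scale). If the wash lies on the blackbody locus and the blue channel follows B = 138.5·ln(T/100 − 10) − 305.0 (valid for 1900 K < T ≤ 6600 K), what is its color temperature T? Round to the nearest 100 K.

2800 K

ln(t − 10) = (94 + 305.0) / 138.5 = 2.8809.
t − 10 = e^2.8809 = 17.830, so t = 27.830.
T = 100·t = 2783 K → 2800 K to the nearest 100 K.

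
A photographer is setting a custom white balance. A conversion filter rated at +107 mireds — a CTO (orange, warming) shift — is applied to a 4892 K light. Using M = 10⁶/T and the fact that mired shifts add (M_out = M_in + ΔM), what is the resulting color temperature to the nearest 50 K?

M_in = 10⁶/4892 = 204.42 mireds.
M_out = 204.42 + (+107) = 311.42 mireds.
T_out = 10⁶/311.42 = 3211.1 K → 3200 K.

3200 K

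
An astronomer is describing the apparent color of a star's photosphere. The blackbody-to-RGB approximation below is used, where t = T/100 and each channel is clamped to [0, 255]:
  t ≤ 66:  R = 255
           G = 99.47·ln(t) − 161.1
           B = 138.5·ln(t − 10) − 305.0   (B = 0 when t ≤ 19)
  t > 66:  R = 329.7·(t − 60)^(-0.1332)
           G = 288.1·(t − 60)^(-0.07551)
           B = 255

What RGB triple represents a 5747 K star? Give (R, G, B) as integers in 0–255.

t = 5747/100 = 57.47; the t ≤ 66 branch applies.
R = 255 by definition for t ≤ 66.
G = 99.47·ln 57.47 − 161.1 = 99.47·4.0513 − 161.1 = 241.879.
B = 138.5·ln(57.47 − 10) − 305.0 = 138.5·ln 47.47 − 305.0 = 138.5·3.8601 − 305.0 = 229.624.
Rounded: (255, 242, 230).

(255, 242, 230)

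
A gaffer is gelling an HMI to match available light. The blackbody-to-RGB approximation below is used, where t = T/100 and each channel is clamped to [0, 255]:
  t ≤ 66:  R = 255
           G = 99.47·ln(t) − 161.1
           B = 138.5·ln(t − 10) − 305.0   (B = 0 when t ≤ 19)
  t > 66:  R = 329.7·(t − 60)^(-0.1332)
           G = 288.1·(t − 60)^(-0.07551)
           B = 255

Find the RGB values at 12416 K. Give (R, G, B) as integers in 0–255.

t = 12416/100 = 124.16; the t > 66 branch applies.
R = 329.7·(124.16 − 60)^(-0.1332) = 329.7·64.16^(-0.1332) = 329.7·0.57448 = 189.405.
G = 288.1·(124.16 − 60)^(-0.07551) = 288.1·64.16^(-0.07551) = 288.1·0.73035 = 210.415.
B = 255 by definition for t > 66.
Rounded: (189, 210, 255).

(189, 210, 255)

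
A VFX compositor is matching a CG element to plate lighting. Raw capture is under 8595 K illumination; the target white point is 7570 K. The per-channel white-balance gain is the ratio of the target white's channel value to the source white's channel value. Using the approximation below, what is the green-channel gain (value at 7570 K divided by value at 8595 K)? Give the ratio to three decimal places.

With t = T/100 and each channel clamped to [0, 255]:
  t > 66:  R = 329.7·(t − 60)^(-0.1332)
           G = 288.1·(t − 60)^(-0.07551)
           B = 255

At 8595 K (t = 85.95):
  G = 288.1·(85.95 − 60)^(-0.07551) = 288.1·25.95^(-0.07551) = 288.1·0.78202 = 225.300.
At 7570 K (t = 75.7):
  G = 288.1·(75.7 − 60)^(-0.07551) = 288.1·15.7^(-0.07551) = 288.1·0.81226 = 234.013.
Gain = 234.013 / 225.300 = 1.0387 → 1.039.

1.039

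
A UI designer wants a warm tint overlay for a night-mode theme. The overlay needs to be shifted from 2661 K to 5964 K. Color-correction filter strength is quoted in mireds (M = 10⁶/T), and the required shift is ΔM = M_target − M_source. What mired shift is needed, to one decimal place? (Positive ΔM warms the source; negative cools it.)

M_source = 10⁶/2661 = 375.799; M_target = 10⁶/5964 = 167.673.
ΔM = 167.673 − 375.799 = -208.126 → -208.1 mireds, a cooling shift.

-208.1 mireds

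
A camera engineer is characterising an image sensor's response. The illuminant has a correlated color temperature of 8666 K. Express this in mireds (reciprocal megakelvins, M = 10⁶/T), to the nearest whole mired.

M = 10⁶ / 8666 = 115.393 → 115 mireds.

115 mireds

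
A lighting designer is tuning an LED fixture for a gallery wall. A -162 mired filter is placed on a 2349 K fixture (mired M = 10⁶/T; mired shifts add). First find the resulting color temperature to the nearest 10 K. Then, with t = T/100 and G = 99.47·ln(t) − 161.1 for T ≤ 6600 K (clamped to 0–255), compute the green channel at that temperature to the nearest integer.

200

M_in = 10⁶/2349 = 425.71; M_out = 425.71 + (-162) = 263.71.
T_out = 10⁶/263.71 = 3792.0 K → 3790 K; t = 37.9.
G = 99.47·ln 37.9 − 161.1 = 99.47·3.6350 − 161.1 = 200.469.
Rounded: 200.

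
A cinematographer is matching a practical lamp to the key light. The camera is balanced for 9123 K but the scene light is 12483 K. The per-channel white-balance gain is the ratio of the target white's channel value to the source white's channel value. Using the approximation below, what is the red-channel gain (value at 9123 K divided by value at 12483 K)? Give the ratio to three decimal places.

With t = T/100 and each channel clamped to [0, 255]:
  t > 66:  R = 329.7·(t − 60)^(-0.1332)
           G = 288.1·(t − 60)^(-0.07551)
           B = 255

1.102

At 12483 K (t = 124.83):
  R = 329.7·(124.83 − 60)^(-0.1332) = 329.7·64.83^(-0.1332) = 329.7·0.57368 = 189.143.
At 9123 K (t = 91.23):
  R = 329.7·(91.23 − 60)^(-0.1332) = 329.7·31.23^(-0.1332) = 329.7·0.63230 = 208.469.
Gain = 208.469 / 189.143 = 1.1022 → 1.102.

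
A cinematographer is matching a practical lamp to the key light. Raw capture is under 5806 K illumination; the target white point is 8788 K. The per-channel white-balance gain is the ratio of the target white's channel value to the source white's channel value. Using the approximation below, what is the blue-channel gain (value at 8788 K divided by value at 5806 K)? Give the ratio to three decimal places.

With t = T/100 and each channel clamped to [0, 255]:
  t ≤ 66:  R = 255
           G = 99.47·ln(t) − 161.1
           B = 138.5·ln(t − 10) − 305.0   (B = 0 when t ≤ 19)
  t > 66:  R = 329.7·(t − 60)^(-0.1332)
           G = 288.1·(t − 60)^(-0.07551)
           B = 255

1.102

At 5806 K (t = 58.06):
  B = 138.5·ln(58.06 − 10) − 305.0 = 138.5·ln 48.06 − 305.0 = 138.5·3.8725 − 305.0 = 231.334.
At 8788 K (t = 87.88):
  B = 255 by definition for t > 66.
Gain = 255.000 / 231.334 = 1.1023 → 1.102.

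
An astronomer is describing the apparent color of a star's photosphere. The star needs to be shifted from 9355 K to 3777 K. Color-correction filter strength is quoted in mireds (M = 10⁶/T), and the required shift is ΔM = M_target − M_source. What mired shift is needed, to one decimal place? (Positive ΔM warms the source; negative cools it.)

+157.9 mireds

M_source = 10⁶/9355 = 106.895; M_target = 10⁶/3777 = 264.760.
ΔM = 264.760 − 106.895 = 157.866 → +157.9 mireds, a warming shift.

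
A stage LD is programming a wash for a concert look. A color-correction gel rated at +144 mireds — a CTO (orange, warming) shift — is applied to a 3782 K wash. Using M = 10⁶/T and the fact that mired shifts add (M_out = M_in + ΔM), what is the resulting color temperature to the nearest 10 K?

M_in = 10⁶/3782 = 264.41 mireds.
M_out = 264.41 + (+144) = 408.41 mireds.
T_out = 10⁶/408.41 = 2448.5 K → 2450 K.

2450 K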